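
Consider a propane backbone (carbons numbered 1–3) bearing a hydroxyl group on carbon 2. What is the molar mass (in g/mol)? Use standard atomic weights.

Atom tally by fragment:
  CH3 → C:1 H:3
  CH(OH) → C:1 H:2 O:1
  CH3 → C:1 H:3
Element totals:
  C: 3
  H: 8
  O: 1
Molecular formula: C3H8O.
  M = 3(12.011) + 8(1.008) + 15.999
    = 36.033 + 8.064 + 15.999 = 60.096

60.10 g/mol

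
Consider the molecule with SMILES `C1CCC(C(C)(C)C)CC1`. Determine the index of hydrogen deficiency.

1

Atom tally by fragment:
  cyclohexane ring core → C:6 H:12
  (− 1 ring H displaced by substituents)
  + C(CH3)3 → C:4 H:9
Element totals:
  C: 10
  H: 20
Molecular formula: C10H20.
DoU = (2C + 2 + N − H − X) / 2 = (2·10 + 2 + 0 − 20 − 0) / 2 = 1.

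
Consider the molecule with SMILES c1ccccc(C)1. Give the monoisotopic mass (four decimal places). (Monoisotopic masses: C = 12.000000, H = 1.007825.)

Atom tally by fragment:
  benzene ring core → C:6 H:6
  (− 1 ring H displaced by substituents)
  + CH3 → C:1 H:3
Element totals:
  C: 7
  H: 8
Molecular formula: C7H8.
  M = 7(12.0) + 8(1.007825)
    = 84.000000 + 8.062600 = 92.062600

92.0626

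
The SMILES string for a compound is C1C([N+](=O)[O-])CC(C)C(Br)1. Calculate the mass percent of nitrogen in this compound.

6.73%

Atom tally by fragment:
  cyclopentane ring core → C:5 H:10
  (− 3 ring H displaced by substituents)
  + NO2 → N:1 O:2
  + CH3 → C:1 H:3
  + Br → Br:1
Element totals:
  C: 6
  H: 10
  Br: 1
  N: 1
  O: 2
Molecular formula: C6H10BrNO2.
Molar mass = 208.055 g/mol.
Mass from N: 1 × 14.007 = 14.007 g/mol.
%N = 14.007 / 208.055 × 100 = 6.73%.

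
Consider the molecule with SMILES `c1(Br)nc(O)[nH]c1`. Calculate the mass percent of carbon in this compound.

Atom tally by fragment:
  imidazole ring core → C:3 H:4 N:2
  (− 2 ring H displaced by substituents)
  + Br → Br:1
  + OH → O:1 H:1
Element totals:
  C: 3
  H: 3
  Br: 1
  N: 2
  O: 1
Molecular formula: C3H3BrN2O.
Molar mass = 162.974 g/mol.
Mass from C: 3 × 12.011 = 36.033 g/mol.
%C = 36.033 / 162.974 × 100 = 22.11%.

22.11%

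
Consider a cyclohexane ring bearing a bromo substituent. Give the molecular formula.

C6H11Br

Atom tally by fragment:
  cyclohexane ring core → C:6 H:12
  (− 1 ring H displaced by substituents)
  + Br → Br:1
Element totals:
  C: 6
  H: 11
  Br: 1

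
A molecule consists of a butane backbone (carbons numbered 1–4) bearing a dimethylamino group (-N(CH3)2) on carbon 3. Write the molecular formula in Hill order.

C6H15N

Atom tally by fragment:
  CH3 → C:1 H:3
  CH2 → C:1 H:2
  CH(N(CH3)2) → C:3 H:7 N:1
  CH3 → C:1 H:3
Element totals:
  C: 6
  H: 15
  N: 1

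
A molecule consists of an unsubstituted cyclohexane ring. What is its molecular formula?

Atom tally by fragment:
  cyclohexane ring core → C:6 H:12
Element totals:
  C: 6
  H: 12

C6H12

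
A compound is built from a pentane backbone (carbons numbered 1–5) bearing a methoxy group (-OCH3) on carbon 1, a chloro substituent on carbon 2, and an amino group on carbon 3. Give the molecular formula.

Atom tally by fragment:
  CH3OCH2 → C:2 H:5 O:1
  CH(Cl) → C:1 H:1 Cl:1
  CH(NH2) → C:1 H:3 N:1
  CH2 → C:1 H:2
  CH3 → C:1 H:3
Element totals:
  C: 6
  H: 14
  Cl: 1
  N: 1
  O: 1

C6H14ClNO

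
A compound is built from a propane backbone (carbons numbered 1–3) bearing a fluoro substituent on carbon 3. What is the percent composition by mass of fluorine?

Atom tally by fragment:
  CH3 → C:1 H:3
  CH2 → C:1 H:2
  CH2F → C:1 H:2 F:1
Element totals:
  C: 3
  H: 7
  F: 1
Molecular formula: C3H7F.
Molar mass = 62.087 g/mol.
Mass from F: 1 × 18.998 = 18.998 g/mol.
%F = 18.998 / 62.087 × 100 = 30.60%.

30.60%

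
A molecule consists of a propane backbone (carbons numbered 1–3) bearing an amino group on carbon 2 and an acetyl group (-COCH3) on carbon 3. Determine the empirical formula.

Atom tally by fragment:
  CH3 → C:1 H:3
  CH(NH2) → C:1 H:3 N:1
  CH2COCH3 → C:3 H:5 O:1
Element totals:
  C: 5
  H: 11
  N: 1
  O: 1
Molecular formula: C5H11NO.
gcd of subscripts (5, 11, 1, 1) = 1, so the empirical formula equals the molecular formula.

C5H11NO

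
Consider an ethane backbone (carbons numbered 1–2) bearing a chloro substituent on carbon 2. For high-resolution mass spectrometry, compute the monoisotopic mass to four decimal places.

64.0080

Atom tally by fragment:
  CH3 → C:1 H:3
  CH2Cl → C:1 H:2 Cl:1
Element totals:
  C: 2
  H: 5
  Cl: 1
Molecular formula: C2H5Cl.
  M = 2(12.0) + 5(1.007825) + 34.968853
    = 24.000000 + 5.039125 + 34.968853 = 64.007978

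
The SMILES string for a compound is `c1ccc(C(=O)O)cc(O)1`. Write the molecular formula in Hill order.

C7H6O3

Atom tally by fragment:
  benzene ring core → C:6 H:6
  (− 2 ring H displaced by substituents)
  + COOH → C:1 H:1 O:2
  + OH → O:1 H:1
Element totals:
  C: 7
  H: 6
  O: 3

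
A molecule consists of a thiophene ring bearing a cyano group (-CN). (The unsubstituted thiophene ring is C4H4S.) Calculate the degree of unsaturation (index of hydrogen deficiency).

Atom tally by fragment:
  thiophene ring core → C:4 H:4 S:1
  (− 1 ring H displaced by substituents)
  + CN → C:1 N:1
Element totals:
  C: 5
  H: 3
  N: 1
  S: 1
Molecular formula: C5H3NS.
DoU = (2C + 2 + N − H − X) / 2 = (2·5 + 2 + 1 − 3 − 0) / 2 = 5.

5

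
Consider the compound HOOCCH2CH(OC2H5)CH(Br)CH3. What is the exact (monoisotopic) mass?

224.0048

Atom tally by fragment:
  HOOCCH2 → C:2 H:3 O:2
  CH(OC2H5) → C:3 H:6 O:1
  CH(Br) → C:1 H:1 Br:1
  CH3 → C:1 H:3
Element totals:
  C: 7
  H: 13
  Br: 1
  O: 3
Molecular formula: C7H13BrO3.
  M = 7(12.0) + 13(1.007825) + 78.918338 + 3(15.994915)
    = 84.000000 + 13.101725 + 78.918338 + 47.984745 = 224.004808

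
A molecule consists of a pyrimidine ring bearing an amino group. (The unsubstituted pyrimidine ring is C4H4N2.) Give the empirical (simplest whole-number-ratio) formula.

Atom tally by fragment:
  pyrimidine ring core → C:4 H:4 N:2
  (− 1 ring H displaced by substituents)
  + NH2 → N:1 H:2
Element totals:
  C: 4
  H: 5
  N: 3
Molecular formula: C4H5N3.
gcd of subscripts (4, 5, 3) = 1, so the empirical formula equals the molecular formula.

C4H5N3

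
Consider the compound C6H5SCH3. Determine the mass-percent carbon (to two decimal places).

Element totals:
  C: 7
  H: 8
  S: 1
Molecular formula: C7H8S.
Molar mass = 124.201 g/mol.
Mass from C: 7 × 12.011 = 84.077 g/mol.
%C = 84.077 / 124.201 × 100 = 67.69%.

67.69%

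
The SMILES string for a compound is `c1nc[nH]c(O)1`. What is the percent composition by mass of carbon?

Atom tally by fragment:
  imidazole ring core → C:3 H:4 N:2
  (− 1 ring H displaced by substituents)
  + OH → O:1 H:1
Element totals:
  C: 3
  H: 4
  N: 2
  O: 1
Molecular formula: C3H4N2O.
Molar mass = 84.078 g/mol.
Mass from C: 3 × 12.011 = 36.033 g/mol.
%C = 36.033 / 84.078 × 100 = 42.86%.

42.86%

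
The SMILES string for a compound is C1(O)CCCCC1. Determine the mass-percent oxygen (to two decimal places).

Atom tally by fragment:
  cyclohexane ring core → C:6 H:12
  (− 1 ring H displaced by substituents)
  + OH → O:1 H:1
Element totals:
  C: 6
  H: 12
  O: 1
Molecular formula: C6H12O.
Molar mass = 100.161 g/mol.
Mass from O: 1 × 15.999 = 15.999 g/mol.
%O = 15.999 / 100.161 × 100 = 15.97%.

15.97%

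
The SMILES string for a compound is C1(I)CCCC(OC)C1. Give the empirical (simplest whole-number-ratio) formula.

Atom tally by fragment:
  cyclohexane ring core → C:6 H:12
  (− 2 ring H displaced by substituents)
  + I → I:1
  + OCH3 → C:1 H:3 O:1
Element totals:
  C: 7
  H: 13
  I: 1
  O: 1
Molecular formula: C7H13IO.
gcd of subscripts (7, 13, 1, 1) = 1, so the empirical formula equals the molecular formula.

C7H13IO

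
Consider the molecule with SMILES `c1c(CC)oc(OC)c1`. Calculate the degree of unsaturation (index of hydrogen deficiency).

3

Atom tally by fragment:
  furan ring core → C:4 H:4 O:1
  (− 2 ring H displaced by substituents)
  + C2H5 → C:2 H:5
  + OCH3 → C:1 H:3 O:1
Element totals:
  C: 7
  H: 10
  O: 2
Molecular formula: C7H10O2.
DoU = (2C + 2 + N − H − X) / 2 = (2·7 + 2 + 0 − 10 − 0) / 2 = 3.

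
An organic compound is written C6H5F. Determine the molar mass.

Atom tally by fragment:
  benzene ring core → C:6 H:6
  (− 1 ring H displaced by substituents)
  + F → F:1
Element totals:
  C: 6
  H: 5
  F: 1
Molecular formula: C6H5F.
  M = 6(12.011) + 5(1.008) + 18.998
    = 72.066 + 5.040 + 18.998 = 96.104

96.10 g/mol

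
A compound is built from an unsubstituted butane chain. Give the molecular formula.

Atom tally by fragment:
  CH3 → C:1 H:3
  CH2 → C:1 H:2
  CH2 → C:1 H:2
  CH3 → C:1 H:3
Element totals:
  C: 4
  H: 10

C4H10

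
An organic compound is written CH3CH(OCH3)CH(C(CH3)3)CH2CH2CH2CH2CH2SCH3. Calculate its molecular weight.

Atom tally by fragment:
  CH3 → C:1 H:3
  CH(OCH3) → C:2 H:4 O:1
  CH(C(CH3)3) → C:5 H:10
  CH2 → C:1 H:2
  CH2 → C:1 H:2
  CH2 → C:1 H:2
  CH2 → C:1 H:2
  CH2SCH3 → C:2 H:5 S:1
Element totals:
  C: 14
  H: 30
  O: 1
  S: 1
Molecular formula: C14H30OS.
  M = 14(12.011) + 30(1.008) + 15.999 + 32.06
    = 168.154 + 30.240 + 15.999 + 32.060 = 246.453

246.45 g/mol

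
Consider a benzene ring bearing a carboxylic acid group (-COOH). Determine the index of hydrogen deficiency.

5

Atom tally by fragment:
  benzene ring core → C:6 H:6
  (− 1 ring H displaced by substituents)
  + COOH → C:1 H:1 O:2
Element totals:
  C: 7
  H: 6
  O: 2
Molecular formula: C7H6O2.
DoU = (2C + 2 + N − H − X) / 2 = (2·7 + 2 + 0 − 6 − 0) / 2 = 5.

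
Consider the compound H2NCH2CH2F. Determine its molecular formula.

C2H6FN

Element totals:
  C: 2
  H: 6
  F: 1
  N: 1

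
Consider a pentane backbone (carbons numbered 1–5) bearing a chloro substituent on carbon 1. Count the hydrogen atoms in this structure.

Atom tally by fragment:
  ClCH2 → C:1 H:2 Cl:1
  CH2 → C:1 H:2
  CH2 → C:1 H:2
  CH2 → C:1 H:2
  CH3 → C:1 H:3
Element totals:
  C: 5
  H: 11
  Cl: 1

11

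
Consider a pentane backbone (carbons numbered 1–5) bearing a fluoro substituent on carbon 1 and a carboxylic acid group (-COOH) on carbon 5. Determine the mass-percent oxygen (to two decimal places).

23.85%

Atom tally by fragment:
  FCH2 → C:1 H:2 F:1
  CH2 → C:1 H:2
  CH2 → C:1 H:2
  CH2 → C:1 H:2
  CH2COOH → C:2 H:3 O:2
Element totals:
  C: 6
  H: 11
  F: 1
  O: 2
Molecular formula: C6H11FO2.
Molar mass = 134.150 g/mol.
Mass from O: 2 × 15.999 = 31.998 g/mol.
%O = 31.998 / 134.150 × 100 = 23.85%.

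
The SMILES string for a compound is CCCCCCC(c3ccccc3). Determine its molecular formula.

C13H20

Atom tally by fragment:
  CH3 → C:1 H:3
  CH2 → C:1 H:2
  CH2 → C:1 H:2
  CH2 → C:1 H:2
  CH2 → C:1 H:2
  CH2 → C:1 H:2
  CH2C6H5 → C:7 H:7
Element totals:
  C: 13
  H: 20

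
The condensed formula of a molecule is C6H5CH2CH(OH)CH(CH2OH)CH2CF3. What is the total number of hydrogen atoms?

Atom tally by fragment:
  C6H5CH2 → C:7 H:7
  CH(OH) → C:1 H:2 O:1
  CH(CH2OH) → C:2 H:4 O:1
  CH2CF3 → C:2 H:2 F:3
Element totals:
  C: 12
  H: 15
  F: 3
  O: 2

15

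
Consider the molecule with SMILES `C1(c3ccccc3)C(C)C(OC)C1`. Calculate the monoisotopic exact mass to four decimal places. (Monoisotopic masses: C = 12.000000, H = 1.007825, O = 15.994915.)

Atom tally by fragment:
  cyclobutane ring core → C:4 H:8
  (− 3 ring H displaced by substituents)
  + C6H5 → C:6 H:5
  + CH3 → C:1 H:3
  + OCH3 → C:1 H:3 O:1
Element totals:
  C: 12
  H: 16
  O: 1
Molecular formula: C12H16O.
  M = 12(12.0) + 16(1.007825) + 15.994915
    = 144.000000 + 16.125200 + 15.994915 = 176.120115

176.1201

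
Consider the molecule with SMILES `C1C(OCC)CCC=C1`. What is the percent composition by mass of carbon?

76.14%

Atom tally by fragment:
  cyclohexene ring core → C:6 H:10
  (− 1 ring H displaced by substituents)
  + OC2H5 → C:2 H:5 O:1
Element totals:
  C: 8
  H: 14
  O: 1
Molecular formula: C8H14O.
Molar mass = 126.199 g/mol.
Mass from C: 8 × 12.011 = 96.088 g/mol.
%C = 96.088 / 126.199 × 100 = 76.14%.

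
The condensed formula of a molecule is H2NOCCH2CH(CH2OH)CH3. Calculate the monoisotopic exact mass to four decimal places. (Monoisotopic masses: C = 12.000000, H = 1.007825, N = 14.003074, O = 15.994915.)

Atom tally by fragment:
  H2NOCCH2 → C:2 H:4 O:1 N:1
  CH(CH2OH) → C:2 H:4 O:1
  CH3 → C:1 H:3
Element totals:
  C: 5
  H: 11
  N: 1
  O: 2
Molecular formula: C5H11NO2.
  M = 5(12.0) + 11(1.007825) + 14.003074 + 2(15.994915)
    = 60.000000 + 11.086075 + 14.003074 + 31.989830 = 117.078979

117.0790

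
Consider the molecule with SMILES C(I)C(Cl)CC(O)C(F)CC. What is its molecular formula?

Atom tally by fragment:
  ICH2 → C:1 H:2 I:1
  CH(Cl) → C:1 H:1 Cl:1
  CH2 → C:1 H:2
  CH(OH) → C:1 H:2 O:1
  CH(F) → C:1 H:1 F:1
  CH2 → C:1 H:2
  CH3 → C:1 H:3
Element totals:
  C: 7
  H: 13
  Cl: 1
  F: 1
  I: 1
  O: 1

C7H13ClFIO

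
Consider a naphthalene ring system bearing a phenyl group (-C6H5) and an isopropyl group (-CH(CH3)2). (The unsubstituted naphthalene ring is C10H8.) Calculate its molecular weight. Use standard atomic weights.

Atom tally by fragment:
  naphthalene ring system core → C:10 H:8
  (− 2 ring H displaced by substituents)
  + C6H5 → C:6 H:5
  + CH(CH3)2 → C:3 H:7
Element totals:
  C: 19
  H: 18
Molecular formula: C19H18.
  M = 19(12.011) + 18(1.008)
    = 228.209 + 18.144 = 246.353

246.35 g/mol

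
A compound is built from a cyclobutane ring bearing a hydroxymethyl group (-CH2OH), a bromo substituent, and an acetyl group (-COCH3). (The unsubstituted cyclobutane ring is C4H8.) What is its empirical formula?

Atom tally by fragment:
  cyclobutane ring core → C:4 H:8
  (− 3 ring H displaced by substituents)
  + CH2OH → C:1 H:3 O:1
  + Br → Br:1
  + COCH3 → C:2 H:3 O:1
Element totals:
  C: 7
  H: 11
  Br: 1
  O: 2
Molecular formula: C7H11BrO2.
gcd of subscripts (1, 7, 11, 2) = 1, so the empirical formula equals the molecular formula.

C7H11BrO2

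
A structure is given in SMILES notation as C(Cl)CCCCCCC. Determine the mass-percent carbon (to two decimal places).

64.63%

Atom tally by fragment:
  ClCH2 → C:1 H:2 Cl:1
  CH2 → C:1 H:2
  CH2 → C:1 H:2
  CH2 → C:1 H:2
  CH2 → C:1 H:2
  CH2 → C:1 H:2
  CH2 → C:1 H:2
  CH3 → C:1 H:3
Element totals:
  C: 8
  H: 17
  Cl: 1
Molecular formula: C8H17Cl.
Molar mass = 148.674 g/mol.
Mass from C: 8 × 12.011 = 96.088 g/mol.
%C = 96.088 / 148.674 × 100 = 64.63%.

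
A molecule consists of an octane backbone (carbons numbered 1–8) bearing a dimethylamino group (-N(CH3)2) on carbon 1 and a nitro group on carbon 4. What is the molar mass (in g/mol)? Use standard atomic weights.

Atom tally by fragment:
  (CH3)2NCH2 → C:3 H:8 N:1
  CH2 → C:1 H:2
  CH2 → C:1 H:2
  CH(NO2) → C:1 H:1 N:1 O:2
  CH2 → C:1 H:2
  CH2 → C:1 H:2
  CH2 → C:1 H:2
  CH3 → C:1 H:3
Element totals:
  C: 10
  H: 22
  N: 2
  O: 2
Molecular formula: C10H22N2O2.
  M = 10(12.011) + 22(1.008) + 2(14.007) + 2(15.999)
    = 120.110 + 22.176 + 28.014 + 31.998 = 202.298

202.30 g/mol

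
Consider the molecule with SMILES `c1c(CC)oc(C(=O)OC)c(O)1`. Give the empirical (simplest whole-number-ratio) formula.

Atom tally by fragment:
  furan ring core → C:4 H:4 O:1
  (− 3 ring H displaced by substituents)
  + C2H5 → C:2 H:5
  + COOCH3 → C:2 H:3 O:2
  + OH → O:1 H:1
Element totals:
  C: 8
  H: 10
  O: 4
Molecular formula: C8H10O4.
gcd of subscripts = 2; dividing each by 2:
  C: 8/2 = 4
  H: 10/2 = 5
  O: 4/2 = 2

C4H5O2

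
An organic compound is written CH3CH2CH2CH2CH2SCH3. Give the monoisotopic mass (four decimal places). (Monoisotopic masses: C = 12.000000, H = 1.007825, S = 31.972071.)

118.0816

Element totals:
  C: 6
  H: 14
  S: 1
Molecular formula: C6H14S.
  M = 6(12.0) + 14(1.007825) + 31.972071
    = 72.000000 + 14.109550 + 31.972071 = 118.081621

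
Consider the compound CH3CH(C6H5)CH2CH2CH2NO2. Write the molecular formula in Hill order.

C11H15NO2

Element totals:
  C: 11
  H: 15
  N: 1
  O: 2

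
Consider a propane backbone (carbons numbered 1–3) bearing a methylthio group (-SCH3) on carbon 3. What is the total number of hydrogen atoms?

Atom tally by fragment:
  CH3 → C:1 H:3
  CH2 → C:1 H:2
  CH2SCH3 → C:2 H:5 S:1
Element totals:
  C: 4
  H: 10
  S: 1

10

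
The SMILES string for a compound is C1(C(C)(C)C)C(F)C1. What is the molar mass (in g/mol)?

Atom tally by fragment:
  cyclopropane ring core → C:3 H:6
  (− 2 ring H displaced by substituents)
  + C(CH3)3 → C:4 H:9
  + F → F:1
Element totals:
  C: 7
  H: 13
  F: 1
Molecular formula: C7H13F.
  M = 7(12.011) + 13(1.008) + 18.998
    = 84.077 + 13.104 + 18.998 = 116.179

116.18 g/mol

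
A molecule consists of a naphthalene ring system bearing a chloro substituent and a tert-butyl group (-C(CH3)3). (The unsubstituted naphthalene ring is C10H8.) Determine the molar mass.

Atom tally by fragment:
  naphthalene ring system core → C:10 H:8
  (− 2 ring H displaced by substituents)
  + Cl → Cl:1
  + C(CH3)3 → C:4 H:9
Element totals:
  C: 14
  H: 15
  Cl: 1
Molecular formula: C14H15Cl.
  M = 14(12.011) + 15(1.008) + 35.45
    = 168.154 + 15.120 + 35.450 = 218.724

218.72 g/mol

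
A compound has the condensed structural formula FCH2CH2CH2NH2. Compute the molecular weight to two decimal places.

77.10 g/mol

Atom tally by fragment:
  FCH2 → C:1 H:2 F:1
  CH2 → C:1 H:2
  CH2NH2 → C:1 H:4 N:1
Element totals:
  C: 3
  H: 8
  F: 1
  N: 1
Molecular formula: C3H8FN.
  M = 3(12.011) + 8(1.008) + 18.998 + 14.007
    = 36.033 + 8.064 + 18.998 + 14.007 = 77.102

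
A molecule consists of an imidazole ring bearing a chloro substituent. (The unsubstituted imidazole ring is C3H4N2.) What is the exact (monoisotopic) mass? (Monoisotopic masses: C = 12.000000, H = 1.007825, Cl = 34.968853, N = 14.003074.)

101.9985

Atom tally by fragment:
  imidazole ring core → C:3 H:4 N:2
  (− 1 ring H displaced by substituents)
  + Cl → Cl:1
Element totals:
  C: 3
  H: 3
  Cl: 1
  N: 2
Molecular formula: C3H3ClN2.
  M = 3(12.0) + 3(1.007825) + 34.968853 + 2(14.003074)
    = 36.000000 + 3.023475 + 34.968853 + 28.006148 = 101.998476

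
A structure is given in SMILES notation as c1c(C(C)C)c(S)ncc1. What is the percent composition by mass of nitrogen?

9.14%

Atom tally by fragment:
  pyridine ring core → C:5 H:5 N:1
  (− 2 ring H displaced by substituents)
  + CH(CH3)2 → C:3 H:7
  + SH → S:1 H:1
Element totals:
  C: 8
  H: 11
  N: 1
  S: 1
Molecular formula: C8H11NS.
Molar mass = 153.243 g/mol.
Mass from N: 1 × 14.007 = 14.007 g/mol.
%N = 14.007 / 153.243 × 100 = 9.14%.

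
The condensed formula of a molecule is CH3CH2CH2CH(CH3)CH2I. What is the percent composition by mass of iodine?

Atom tally by fragment:
  CH3 → C:1 H:3
  CH2 → C:1 H:2
  CH2 → C:1 H:2
  CH(CH3) → C:2 H:4
  CH2I → C:1 H:2 I:1
Element totals:
  C: 6
  H: 13
  I: 1
Molecular formula: C6H13I.
Molar mass = 212.074 g/mol.
Mass from I: 1 × 126.904 = 126.904 g/mol.
%I = 126.904 / 212.074 × 100 = 59.84%.

59.84%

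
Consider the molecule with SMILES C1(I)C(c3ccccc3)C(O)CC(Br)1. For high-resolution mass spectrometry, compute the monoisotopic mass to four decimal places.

Atom tally by fragment:
  cyclopentane ring core → C:5 H:10
  (− 4 ring H displaced by substituents)
  + I → I:1
  + C6H5 → C:6 H:5
  + OH → O:1 H:1
  + Br → Br:1
Element totals:
  C: 11
  H: 12
  Br: 1
  I: 1
  O: 1
Molecular formula: C11H12BrIO.
  M = 11(12.0) + 12(1.007825) + 78.918338 + 126.904472 + 15.994915
    = 132.000000 + 12.093900 + 78.918338 + 126.904472 + 15.994915 = 365.911625

365.9116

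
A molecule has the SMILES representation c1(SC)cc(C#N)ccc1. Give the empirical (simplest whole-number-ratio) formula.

Atom tally by fragment:
  benzene ring core → C:6 H:6
  (− 2 ring H displaced by substituents)
  + SCH3 → C:1 H:3 S:1
  + CN → C:1 N:1
Element totals:
  C: 8
  H: 7
  N: 1
  S: 1
Molecular formula: C8H7NS.
gcd of subscripts (8, 7, 1, 1) = 1, so the empirical formula equals the molecular formula.

C8H7NS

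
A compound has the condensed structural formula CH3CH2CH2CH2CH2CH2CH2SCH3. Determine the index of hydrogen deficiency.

Atom tally by fragment:
  CH3 → C:1 H:3
  CH2 → C:1 H:2
  CH2 → C:1 H:2
  CH2 → C:1 H:2
  CH2 → C:1 H:2
  CH2 → C:1 H:2
  CH2SCH3 → C:2 H:5 S:1
Element totals:
  C: 8
  H: 18
  S: 1
Molecular formula: C8H18S.
DoU = (2C + 2 + N − H − X) / 2 = (2·8 + 2 + 0 − 18 − 0) / 2 = 0.

0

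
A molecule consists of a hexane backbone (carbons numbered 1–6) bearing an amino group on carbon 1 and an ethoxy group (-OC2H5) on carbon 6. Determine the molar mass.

Atom tally by fragment:
  H2NCH2 → C:1 H:4 N:1
  CH2 → C:1 H:2
  CH2 → C:1 H:2
  CH2 → C:1 H:2
  CH2 → C:1 H:2
  CH2OC2H5 → C:3 H:7 O:1
Element totals:
  C: 8
  H: 19
  N: 1
  O: 1
Molecular formula: C8H19NO.
  M = 8(12.011) + 19(1.008) + 14.007 + 15.999
    = 96.088 + 19.152 + 14.007 + 15.999 = 145.246

145.25 g/mol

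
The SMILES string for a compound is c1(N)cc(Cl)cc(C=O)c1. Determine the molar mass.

155.58 g/mol

Atom tally by fragment:
  benzene ring core → C:6 H:6
  (− 3 ring H displaced by substituents)
  + NH2 → N:1 H:2
  + Cl → Cl:1
  + CHO → C:1 H:1 O:1
Element totals:
  C: 7
  H: 6
  Cl: 1
  N: 1
  O: 1
Molecular formula: C7H6ClNO.
  M = 7(12.011) + 6(1.008) + 35.45 + 14.007 + 15.999
    = 84.077 + 6.048 + 35.450 + 14.007 + 15.999 = 155.581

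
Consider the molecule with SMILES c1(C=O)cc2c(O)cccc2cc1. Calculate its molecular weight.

Atom tally by fragment:
  naphthalene ring system core → C:10 H:8
  (− 2 ring H displaced by substituents)
  + CHO → C:1 H:1 O:1
  + OH → O:1 H:1
Element totals:
  C: 11
  H: 8
  O: 2
Molecular formula: C11H8O2.
  M = 11(12.011) + 8(1.008) + 2(15.999)
    = 132.121 + 8.064 + 31.998 = 172.183

172.18 g/mol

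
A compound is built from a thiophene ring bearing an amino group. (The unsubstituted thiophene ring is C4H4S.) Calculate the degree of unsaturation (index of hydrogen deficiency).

Atom tally by fragment:
  thiophene ring core → C:4 H:4 S:1
  (− 1 ring H displaced by substituents)
  + NH2 → N:1 H:2
Element totals:
  C: 4
  H: 5
  N: 1
  S: 1
Molecular formula: C4H5NS.
DoU = (2C + 2 + N − H − X) / 2 = (2·4 + 2 + 1 − 5 − 0) / 2 = 3.

3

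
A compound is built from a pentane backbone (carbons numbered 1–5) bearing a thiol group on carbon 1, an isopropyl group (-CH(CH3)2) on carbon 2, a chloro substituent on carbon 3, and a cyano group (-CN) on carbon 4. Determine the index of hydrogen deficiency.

2

Atom tally by fragment:
  HSCH2 → C:1 H:3 S:1
  CH(CH(CH3)2) → C:4 H:8
  CH(Cl) → C:1 H:1 Cl:1
  CH(CN) → C:2 H:1 N:1
  CH3 → C:1 H:3
Element totals:
  C: 9
  H: 16
  Cl: 1
  N: 1
  S: 1
Molecular formula: C9H16ClNS.
DoU = (2C + 2 + N − H − X) / 2 = (2·9 + 2 + 1 − 16 − 1) / 2 = 2.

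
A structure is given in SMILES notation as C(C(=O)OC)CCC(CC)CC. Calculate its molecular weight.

172.27 g/mol

Atom tally by fragment:
  CH3OOCCH2 → C:3 H:5 O:2
  CH2 → C:1 H:2
  CH2 → C:1 H:2
  CH(C2H5) → C:3 H:6
  CH2 → C:1 H:2
  CH3 → C:1 H:3
Element totals:
  C: 10
  H: 20
  O: 2
Molecular formula: C10H20O2.
  M = 10(12.011) + 20(1.008) + 2(15.999)
    = 120.110 + 20.160 + 31.998 = 172.268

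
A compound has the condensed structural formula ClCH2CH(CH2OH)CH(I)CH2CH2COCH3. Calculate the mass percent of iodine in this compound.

41.67%

Atom tally by fragment:
  ClCH2 → C:1 H:2 Cl:1
  CH(CH2OH) → C:2 H:4 O:1
  CH(I) → C:1 H:1 I:1
  CH2 → C:1 H:2
  CH2COCH3 → C:3 H:5 O:1
Element totals:
  C: 8
  H: 14
  Cl: 1
  I: 1
  O: 2
Molecular formula: C8H14ClIO2.
Molar mass = 304.552 g/mol.
Mass from I: 1 × 126.904 = 126.904 g/mol.
%I = 126.904 / 304.552 × 100 = 41.67%.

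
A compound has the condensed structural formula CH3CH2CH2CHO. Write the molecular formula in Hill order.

C4H8O

Element totals:
  C: 4
  H: 8
  O: 1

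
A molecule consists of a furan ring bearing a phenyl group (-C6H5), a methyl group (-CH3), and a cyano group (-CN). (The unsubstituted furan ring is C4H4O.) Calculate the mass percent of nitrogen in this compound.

7.65%

Atom tally by fragment:
  furan ring core → C:4 H:4 O:1
  (− 3 ring H displaced by substituents)
  + C6H5 → C:6 H:5
  + CH3 → C:1 H:3
  + CN → C:1 N:1
Element totals:
  C: 12
  H: 9
  N: 1
  O: 1
Molecular formula: C12H9NO.
Molar mass = 183.210 g/mol.
Mass from N: 1 × 14.007 = 14.007 g/mol.
%N = 14.007 / 183.210 × 100 = 7.65%.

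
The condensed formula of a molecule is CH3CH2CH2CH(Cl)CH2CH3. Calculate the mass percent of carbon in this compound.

59.75%

Atom tally by fragment:
  CH3 → C:1 H:3
  CH2 → C:1 H:2
  CH2 → C:1 H:2
  CH(Cl) → C:1 H:1 Cl:1
  CH2 → C:1 H:2
  CH3 → C:1 H:3
Element totals:
  C: 6
  H: 13
  Cl: 1
Molecular formula: C6H13Cl.
Molar mass = 120.620 g/mol.
Mass from C: 6 × 12.011 = 72.066 g/mol.
%C = 72.066 / 120.620 × 100 = 59.75%.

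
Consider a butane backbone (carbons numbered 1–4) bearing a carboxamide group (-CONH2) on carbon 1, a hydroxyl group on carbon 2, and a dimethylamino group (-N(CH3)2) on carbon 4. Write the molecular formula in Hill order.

Atom tally by fragment:
  H2NOCCH2 → C:2 H:4 O:1 N:1
  CH(OH) → C:1 H:2 O:1
  CH2 → C:1 H:2
  CH2N(CH3)2 → C:3 H:8 N:1
Element totals:
  C: 7
  H: 16
  N: 2
  O: 2

C7H16N2O2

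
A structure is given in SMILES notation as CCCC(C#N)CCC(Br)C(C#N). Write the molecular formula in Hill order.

C10H15BrN2

Atom tally by fragment:
  CH3 → C:1 H:3
  CH2 → C:1 H:2
  CH2 → C:1 H:2
  CH(CN) → C:2 H:1 N:1
  CH2 → C:1 H:2
  CH2 → C:1 H:2
  CH(Br) → C:1 H:1 Br:1
  CH2CN → C:2 H:2 N:1
Element totals:
  C: 10
  H: 15
  Br: 1
  N: 2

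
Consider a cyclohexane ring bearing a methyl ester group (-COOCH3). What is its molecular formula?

Atom tally by fragment:
  cyclohexane ring core → C:6 H:12
  (− 1 ring H displaced by substituents)
  + COOCH3 → C:2 H:3 O:2
Element totals:
  C: 8
  H: 14
  O: 2

C8H14O2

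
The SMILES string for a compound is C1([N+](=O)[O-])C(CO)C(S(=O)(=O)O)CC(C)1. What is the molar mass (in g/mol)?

239.24 g/mol

Atom tally by fragment:
  cyclopentane ring core → C:5 H:10
  (− 4 ring H displaced by substituents)
  + NO2 → N:1 O:2
  + CH2OH → C:1 H:3 O:1
  + SO3H → S:1 O:3 H:1
  + CH3 → C:1 H:3
Element totals:
  C: 7
  H: 13
  N: 1
  O: 6
  S: 1
Molecular formula: C7H13NO6S.
  M = 7(12.011) + 13(1.008) + 14.007 + 6(15.999) + 32.06
    = 84.077 + 13.104 + 14.007 + 95.994 + 32.060 = 239.242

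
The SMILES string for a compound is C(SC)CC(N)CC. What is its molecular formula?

Atom tally by fragment:
  CH3SCH2 → C:2 H:5 S:1
  CH2 → C:1 H:2
  CH(NH2) → C:1 H:3 N:1
  CH2 → C:1 H:2
  CH3 → C:1 H:3
Element totals:
  C: 6
  H: 15
  N: 1
  S: 1

C6H15NS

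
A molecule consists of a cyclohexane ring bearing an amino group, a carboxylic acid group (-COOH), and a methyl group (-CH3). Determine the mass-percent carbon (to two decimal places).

Atom tally by fragment:
  cyclohexane ring core → C:6 H:12
  (− 3 ring H displaced by substituents)
  + NH2 → N:1 H:2
  + COOH → C:1 H:1 O:2
  + CH3 → C:1 H:3
Element totals:
  C: 8
  H: 15
  N: 1
  O: 2
Molecular formula: C8H15NO2.
Molar mass = 157.213 g/mol.
Mass from C: 8 × 12.011 = 96.088 g/mol.
%C = 96.088 / 157.213 × 100 = 61.12%.

61.12%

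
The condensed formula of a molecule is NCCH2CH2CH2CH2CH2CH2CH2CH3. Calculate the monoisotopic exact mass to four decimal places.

Element totals:
  C: 9
  H: 17
  N: 1
Molecular formula: C9H17N.
  M = 9(12.0) + 17(1.007825) + 14.003074
    = 108.000000 + 17.133025 + 14.003074 = 139.136099

139.1361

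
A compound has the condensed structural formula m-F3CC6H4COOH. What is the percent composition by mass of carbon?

Element totals:
  C: 8
  H: 5
  F: 3
  O: 2
Molecular formula: C8H5F3O2.
Molar mass = 190.120 g/mol.
Mass from C: 8 × 12.011 = 96.088 g/mol.
%C = 96.088 / 190.120 × 100 = 50.54%.

50.54%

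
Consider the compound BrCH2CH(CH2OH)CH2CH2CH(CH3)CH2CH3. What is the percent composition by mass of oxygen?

Element totals:
  C: 9
  H: 19
  Br: 1
  O: 1
Molecular formula: C9H19BrO.
Molar mass = 223.154 g/mol.
Mass from O: 1 × 15.999 = 15.999 g/mol.
%O = 15.999 / 223.154 × 100 = 7.17%.

7.17%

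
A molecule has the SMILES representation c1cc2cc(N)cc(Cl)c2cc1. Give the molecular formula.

C10H8ClN

Atom tally by fragment:
  naphthalene ring system core → C:10 H:8
  (− 2 ring H displaced by substituents)
  + NH2 → N:1 H:2
  + Cl → Cl:1
Element totals:
  C: 10
  H: 8
  Cl: 1
  N: 1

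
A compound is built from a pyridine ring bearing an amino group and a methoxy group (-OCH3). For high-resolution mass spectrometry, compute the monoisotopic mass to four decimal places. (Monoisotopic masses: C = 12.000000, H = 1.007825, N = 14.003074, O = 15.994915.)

Atom tally by fragment:
  pyridine ring core → C:5 H:5 N:1
  (− 2 ring H displaced by substituents)
  + NH2 → N:1 H:2
  + OCH3 → C:1 H:3 O:1
Element totals:
  C: 6
  H: 8
  N: 2
  O: 1
Molecular formula: C6H8N2O.
  M = 6(12.0) + 8(1.007825) + 2(14.003074) + 15.994915
    = 72.000000 + 8.062600 + 28.006148 + 15.994915 = 124.063663

124.0637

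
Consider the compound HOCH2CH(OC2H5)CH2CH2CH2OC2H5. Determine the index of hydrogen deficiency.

0

Atom tally by fragment:
  HOCH2 → C:1 H:3 O:1
  CH(OC2H5) → C:3 H:6 O:1
  CH2 → C:1 H:2
  CH2 → C:1 H:2
  CH2OC2H5 → C:3 H:7 O:1
Element totals:
  C: 9
  H: 20
  O: 3
Molecular formula: C9H20O3.
DoU = (2C + 2 + N − H − X) / 2 = (2·9 + 2 + 0 − 20 − 0) / 2 = 0.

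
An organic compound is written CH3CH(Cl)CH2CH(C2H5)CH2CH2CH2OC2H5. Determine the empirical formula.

C11H23ClO

Atom tally by fragment:
  CH3 → C:1 H:3
  CH(Cl) → C:1 H:1 Cl:1
  CH2 → C:1 H:2
  CH(C2H5) → C:3 H:6
  CH2 → C:1 H:2
  CH2 → C:1 H:2
  CH2OC2H5 → C:3 H:7 O:1
Element totals:
  C: 11
  H: 23
  Cl: 1
  O: 1
Molecular formula: C11H23ClO.
gcd of subscripts (11, 1, 23, 1) = 1, so the empirical formula equals the molecular formula.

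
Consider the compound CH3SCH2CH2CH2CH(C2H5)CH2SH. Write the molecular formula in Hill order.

Atom tally by fragment:
  CH3SCH2 → C:2 H:5 S:1
  CH2 → C:1 H:2
  CH2 → C:1 H:2
  CH(C2H5) → C:3 H:6
  CH2SH → C:1 H:3 S:1
Element totals:
  C: 8
  H: 18
  S: 2

C8H18S2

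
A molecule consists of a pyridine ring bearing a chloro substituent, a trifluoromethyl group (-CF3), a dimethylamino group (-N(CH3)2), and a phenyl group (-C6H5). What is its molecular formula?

C14H12ClF3N2

Atom tally by fragment:
  pyridine ring core → C:5 H:5 N:1
  (− 4 ring H displaced by substituents)
  + Cl → Cl:1
  + CF3 → C:1 F:3
  + N(CH3)2 → N:1 C:2 H:6
  + C6H5 → C:6 H:5
Element totals:
  C: 14
  H: 12
  Cl: 1
  F: 3
  N: 2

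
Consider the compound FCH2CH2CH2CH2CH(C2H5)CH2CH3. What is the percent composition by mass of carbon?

Element totals:
  C: 9
  H: 19
  F: 1
Molecular formula: C9H19F.
Molar mass = 146.249 g/mol.
Mass from C: 9 × 12.011 = 108.099 g/mol.
%C = 108.099 / 146.249 × 100 = 73.91%.

73.91%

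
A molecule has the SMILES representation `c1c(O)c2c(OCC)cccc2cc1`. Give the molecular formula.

Atom tally by fragment:
  naphthalene ring system core → C:10 H:8
  (− 2 ring H displaced by substituents)
  + OH → O:1 H:1
  + OC2H5 → C:2 H:5 O:1
Element totals:
  C: 12
  H: 12
  O: 2

C12H12O2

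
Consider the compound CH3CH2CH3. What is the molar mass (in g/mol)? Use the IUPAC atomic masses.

Element totals:
  C: 3
  H: 8
Molecular formula: C3H8.
  M = 3(12.011) + 8(1.008)
    = 36.033 + 8.064 = 44.097

44.10 g/mol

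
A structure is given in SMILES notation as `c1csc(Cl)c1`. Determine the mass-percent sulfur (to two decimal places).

27.04%

Atom tally by fragment:
  thiophene ring core → C:4 H:4 S:1
  (− 1 ring H displaced by substituents)
  + Cl → Cl:1
Element totals:
  C: 4
  H: 3
  Cl: 1
  S: 1
Molecular formula: C4H3ClS.
Molar mass = 118.578 g/mol.
Mass from S: 1 × 32.06 = 32.060 g/mol.
%S = 32.060 / 118.578 × 100 = 27.04%.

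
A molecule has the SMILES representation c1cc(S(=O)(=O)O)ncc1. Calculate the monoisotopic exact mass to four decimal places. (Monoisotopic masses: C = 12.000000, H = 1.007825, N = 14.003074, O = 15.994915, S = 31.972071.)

Atom tally by fragment:
  pyridine ring core → C:5 H:5 N:1
  (− 1 ring H displaced by substituents)
  + SO3H → S:1 O:3 H:1
Element totals:
  C: 5
  H: 5
  N: 1
  O: 3
  S: 1
Molecular formula: C5H5NO3S.
  M = 5(12.0) + 5(1.007825) + 14.003074 + 3(15.994915) + 31.972071
    = 60.000000 + 5.039125 + 14.003074 + 47.984745 + 31.972071 = 158.999015

158.9990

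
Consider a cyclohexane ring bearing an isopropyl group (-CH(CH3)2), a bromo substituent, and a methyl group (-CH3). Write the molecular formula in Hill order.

Atom tally by fragment:
  cyclohexane ring core → C:6 H:12
  (− 3 ring H displaced by substituents)
  + CH(CH3)2 → C:3 H:7
  + Br → Br:1
  + CH3 → C:1 H:3
Element totals:
  C: 10
  H: 19
  Br: 1

C10H19Br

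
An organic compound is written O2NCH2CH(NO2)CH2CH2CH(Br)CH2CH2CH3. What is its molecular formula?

C8H15BrN2O4

Element totals:
  C: 8
  H: 15
  Br: 1
  N: 2
  O: 4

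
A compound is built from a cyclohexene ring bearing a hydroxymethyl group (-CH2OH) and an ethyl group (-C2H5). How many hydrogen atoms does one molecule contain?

Atom tally by fragment:
  cyclohexene ring core → C:6 H:10
  (− 2 ring H displaced by substituents)
  + CH2OH → C:1 H:3 O:1
  + C2H5 → C:2 H:5
Element totals:
  C: 9
  H: 16
  O: 1

16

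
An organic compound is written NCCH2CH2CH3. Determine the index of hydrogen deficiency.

Atom tally by fragment:
  NCCH2 → C:2 H:2 N:1
  CH2 → C:1 H:2
  CH3 → C:1 H:3
Element totals:
  C: 4
  H: 7
  N: 1
Molecular formula: C4H7N.
DoU = (2C + 2 + N − H − X) / 2 = (2·4 + 2 + 1 − 7 − 0) / 2 = 2.

2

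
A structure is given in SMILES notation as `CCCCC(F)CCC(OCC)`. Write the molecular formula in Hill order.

Atom tally by fragment:
  CH3 → C:1 H:3
  CH2 → C:1 H:2
  CH2 → C:1 H:2
  CH2 → C:1 H:2
  CH(F) → C:1 H:1 F:1
  CH2 → C:1 H:2
  CH2 → C:1 H:2
  CH2OC2H5 → C:3 H:7 O:1
Element totals:
  C: 10
  H: 21
  F: 1
  O: 1

C10H21FO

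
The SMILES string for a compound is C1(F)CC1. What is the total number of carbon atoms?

Atom tally by fragment:
  cyclopropane ring core → C:3 H:6
  (− 1 ring H displaced by substituents)
  + F → F:1
Element totals:
  C: 3
  H: 5
  F: 1

3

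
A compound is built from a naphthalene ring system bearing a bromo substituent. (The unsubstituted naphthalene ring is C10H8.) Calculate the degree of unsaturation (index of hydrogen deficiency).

Atom tally by fragment:
  naphthalene ring system core → C:10 H:8
  (− 1 ring H displaced by substituents)
  + Br → Br:1
Element totals:
  C: 10
  H: 7
  Br: 1
Molecular formula: C10H7Br.
DoU = (2C + 2 + N − H − X) / 2 = (2·10 + 2 + 0 − 7 − 1) / 2 = 7.

7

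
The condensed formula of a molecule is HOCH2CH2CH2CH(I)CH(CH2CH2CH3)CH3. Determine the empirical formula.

Atom tally by fragment:
  HOCH2CH2 → C:2 H:5 O:1
  CH2 → C:1 H:2
  CH(I) → C:1 H:1 I:1
  CH(CH2CH2CH3) → C:4 H:8
  CH3 → C:1 H:3
Element totals:
  C: 9
  H: 19
  I: 1
  O: 1
Molecular formula: C9H19IO.
gcd of subscripts (9, 19, 1, 1) = 1, so the empirical formula equals the molecular formula.

C9H19IO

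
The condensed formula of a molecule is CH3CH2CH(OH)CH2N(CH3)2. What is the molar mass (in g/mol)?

117.19 g/mol

Atom tally by fragment:
  CH3 → C:1 H:3
  CH2 → C:1 H:2
  CH(OH) → C:1 H:2 O:1
  CH2N(CH3)2 → C:3 H:8 N:1
Element totals:
  C: 6
  H: 15
  N: 1
  O: 1
Molecular formula: C6H15NO.
  M = 6(12.011) + 15(1.008) + 14.007 + 15.999
    = 72.066 + 15.120 + 14.007 + 15.999 = 117.192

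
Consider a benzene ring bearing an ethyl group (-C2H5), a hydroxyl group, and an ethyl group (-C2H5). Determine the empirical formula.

C10H14O

Atom tally by fragment:
  benzene ring core → C:6 H:6
  (− 3 ring H displaced by substituents)
  + C2H5 → C:2 H:5
  + OH → O:1 H:1
  + C2H5 → C:2 H:5
Element totals:
  C: 10
  H: 14
  O: 1
Molecular formula: C10H14O.
gcd of subscripts (10, 14, 1) = 1, so the empirical formula equals the molecular formula.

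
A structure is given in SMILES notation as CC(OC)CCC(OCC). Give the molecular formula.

C8H18O2

Atom tally by fragment:
  CH3 → C:1 H:3
  CH(OCH3) → C:2 H:4 O:1
  CH2 → C:1 H:2
  CH2 → C:1 H:2
  CH2OC2H5 → C:3 H:7 O:1
Element totals:
  C: 8
  H: 18
  O: 2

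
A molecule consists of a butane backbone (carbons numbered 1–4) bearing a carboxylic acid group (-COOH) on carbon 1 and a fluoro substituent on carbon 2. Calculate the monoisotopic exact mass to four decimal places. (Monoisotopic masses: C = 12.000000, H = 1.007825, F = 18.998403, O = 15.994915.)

Atom tally by fragment:
  HOOCCH2 → C:2 H:3 O:2
  CH(F) → C:1 H:1 F:1
  CH2 → C:1 H:2
  CH3 → C:1 H:3
Element totals:
  C: 5
  H: 9
  F: 1
  O: 2
Molecular formula: C5H9FO2.
  M = 5(12.0) + 9(1.007825) + 18.998403 + 2(15.994915)
    = 60.000000 + 9.070425 + 18.998403 + 31.989830 = 120.058658

120.0587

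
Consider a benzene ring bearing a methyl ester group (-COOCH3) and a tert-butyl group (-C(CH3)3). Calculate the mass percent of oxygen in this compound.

16.64%

Atom tally by fragment:
  benzene ring core → C:6 H:6
  (− 2 ring H displaced by substituents)
  + COOCH3 → C:2 H:3 O:2
  + C(CH3)3 → C:4 H:9
Element totals:
  C: 12
  H: 16
  O: 2
Molecular formula: C12H16O2.
Molar mass = 192.258 g/mol.
Mass from O: 2 × 15.999 = 31.998 g/mol.
%O = 31.998 / 192.258 × 100 = 16.64%.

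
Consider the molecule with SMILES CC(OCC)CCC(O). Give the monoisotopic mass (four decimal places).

Atom tally by fragment:
  CH3 → C:1 H:3
  CH(OC2H5) → C:3 H:6 O:1
  CH2 → C:1 H:2
  CH2 → C:1 H:2
  CH2OH → C:1 H:3 O:1
Element totals:
  C: 7
  H: 16
  O: 2
Molecular formula: C7H16O2.
  M = 7(12.0) + 16(1.007825) + 2(15.994915)
    = 84.000000 + 16.125200 + 31.989830 = 132.115030

132.1150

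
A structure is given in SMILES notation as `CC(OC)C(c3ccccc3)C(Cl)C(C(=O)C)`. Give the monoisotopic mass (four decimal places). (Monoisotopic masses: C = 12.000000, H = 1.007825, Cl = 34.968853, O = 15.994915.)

Atom tally by fragment:
  CH3 → C:1 H:3
  CH(OCH3) → C:2 H:4 O:1
  CH(C6H5) → C:7 H:6
  CH(Cl) → C:1 H:1 Cl:1
  CH2COCH3 → C:3 H:5 O:1
Element totals:
  C: 14
  H: 19
  Cl: 1
  O: 2
Molecular formula: C14H19ClO2.
  M = 14(12.0) + 19(1.007825) + 34.968853 + 2(15.994915)
    = 168.000000 + 19.148675 + 34.968853 + 31.989830 = 254.107358

254.1074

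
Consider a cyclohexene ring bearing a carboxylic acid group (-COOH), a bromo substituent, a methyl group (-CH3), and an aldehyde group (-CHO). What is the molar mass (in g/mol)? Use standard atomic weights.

Atom tally by fragment:
  cyclohexene ring core → C:6 H:10
  (− 4 ring H displaced by substituents)
  + COOH → C:1 H:1 O:2
  + Br → Br:1
  + CH3 → C:1 H:3
  + CHO → C:1 H:1 O:1
Element totals:
  C: 9
  H: 11
  Br: 1
  O: 3
Molecular formula: C9H11BrO3.
  M = 9(12.011) + 11(1.008) + 79.904 + 3(15.999)
    = 108.099 + 11.088 + 79.904 + 47.997 = 247.088

247.09 g/mol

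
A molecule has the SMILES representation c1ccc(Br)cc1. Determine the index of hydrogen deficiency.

4

Atom tally by fragment:
  benzene ring core → C:6 H:6
  (− 1 ring H displaced by substituents)
  + Br → Br:1
Element totals:
  C: 6
  H: 5
  Br: 1
Molecular formula: C6H5Br.
DoU = (2C + 2 + N − H − X) / 2 = (2·6 + 2 + 0 − 5 − 1) / 2 = 4.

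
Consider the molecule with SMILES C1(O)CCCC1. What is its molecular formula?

Atom tally by fragment:
  cyclopentane ring core → C:5 H:10
  (− 1 ring H displaced by substituents)
  + OH → O:1 H:1
Element totals:
  C: 5
  H: 10
  O: 1

C5H10O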